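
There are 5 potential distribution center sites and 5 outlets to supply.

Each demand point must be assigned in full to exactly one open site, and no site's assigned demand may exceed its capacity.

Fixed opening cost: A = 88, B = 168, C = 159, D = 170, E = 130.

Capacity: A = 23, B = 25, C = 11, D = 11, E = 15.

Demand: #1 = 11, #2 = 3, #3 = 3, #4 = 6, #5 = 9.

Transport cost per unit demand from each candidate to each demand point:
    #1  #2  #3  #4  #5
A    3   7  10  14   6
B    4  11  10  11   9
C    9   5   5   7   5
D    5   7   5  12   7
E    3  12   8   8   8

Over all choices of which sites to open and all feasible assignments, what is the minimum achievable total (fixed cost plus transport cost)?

398

Open {A, E}; cheapest assignment that respects the capacities:
  A (cap 23, load 23): #1, #2, #5 — cost 11×3 + 3×7 + 9×6 = 108
  E (cap 15, load 9): #3, #4 — cost 3×8 + 6×8 = 72
  Shipping 180, fixed 218 → total 398.
  Any other capacity-feasible assignment to {A, E} ships for at least 180.
Compare {A, C}: its best feasible assignment gives total 412.
Compare {A, D}: its best feasible assignment gives total 453.
Every other set of open sites that can feasibly serve all demand totals ≥ 412 even under its best assignment. Minimum: 398.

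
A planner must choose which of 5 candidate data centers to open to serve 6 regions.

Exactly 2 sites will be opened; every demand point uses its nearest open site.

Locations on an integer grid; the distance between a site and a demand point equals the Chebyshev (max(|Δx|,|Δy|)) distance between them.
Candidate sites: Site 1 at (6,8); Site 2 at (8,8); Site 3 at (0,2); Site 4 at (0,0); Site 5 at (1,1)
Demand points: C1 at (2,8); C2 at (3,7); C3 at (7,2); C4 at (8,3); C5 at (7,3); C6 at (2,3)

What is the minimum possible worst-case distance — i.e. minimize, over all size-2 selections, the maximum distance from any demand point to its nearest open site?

6

Open {Site 1, Site 2}.
  Farthest demand point is C3 at distance 6 (to Site 1); all others are ≤ 6.
With {Site 1, Site 3} the worst case is 6.
With {Site 1, Site 4} the worst case is 6.
No size-2 selection achieves below 6.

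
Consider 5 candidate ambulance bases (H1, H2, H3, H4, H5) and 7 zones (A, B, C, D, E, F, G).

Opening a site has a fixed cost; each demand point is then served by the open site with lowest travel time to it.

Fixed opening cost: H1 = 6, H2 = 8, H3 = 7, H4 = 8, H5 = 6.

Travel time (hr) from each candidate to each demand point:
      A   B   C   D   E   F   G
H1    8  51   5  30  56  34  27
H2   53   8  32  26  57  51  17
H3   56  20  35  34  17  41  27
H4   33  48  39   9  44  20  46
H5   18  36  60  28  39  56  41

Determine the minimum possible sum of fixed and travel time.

Open {H1, H2, H3, H4}: assign each demand point to its cheapest open site.
  A→H1 8, B→H2 8, C→H1 5, D→H4 9, E→H3 17, F→H4 20, G→H2 17
  travel time 84, fixed 29 → total 113.
Compare {H1, H2, H3, H4, H5}: travel time 84 + fixed 35 = 119.
Compare {H1, H3, H4}: travel time 106 + fixed 21 = 127.
Compare {H1, H2, H4}: travel time 111 + fixed 22 = 133.
All other subsets cost ≥ 119. Minimum total cost: 113.

113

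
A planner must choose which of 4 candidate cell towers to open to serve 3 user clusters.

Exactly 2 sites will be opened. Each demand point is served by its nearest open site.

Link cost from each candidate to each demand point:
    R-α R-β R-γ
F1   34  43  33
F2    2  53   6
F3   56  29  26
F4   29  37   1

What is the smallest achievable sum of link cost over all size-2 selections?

37

Open {F2, F3}.
  R-α→F2 2, R-β→F3 29, R-γ→F2 6  ⇒ total 37.
Compare {F2, F4}: total 40.
Compare {F1, F2}: total 51.
No size-2 selection does better; minimum is 37.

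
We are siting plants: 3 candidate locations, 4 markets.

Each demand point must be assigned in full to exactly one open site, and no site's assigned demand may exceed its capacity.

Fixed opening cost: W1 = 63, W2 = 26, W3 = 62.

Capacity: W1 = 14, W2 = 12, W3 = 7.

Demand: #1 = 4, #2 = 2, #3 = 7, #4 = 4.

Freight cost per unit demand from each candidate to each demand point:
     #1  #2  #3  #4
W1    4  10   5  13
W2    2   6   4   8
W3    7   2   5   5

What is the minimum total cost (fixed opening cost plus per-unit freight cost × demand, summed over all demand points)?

Open {W2, W3}; cheapest assignment that respects the capacities:
  W2 (cap 12, load 11): #1, #3 — cost 4×2 + 7×4 = 36
  W3 (cap 7, load 6): #2, #4 — cost 2×2 + 4×5 = 24
  Shipping 60, fixed 88 → total 148.
  Any other capacity-feasible assignment to {W2, W3} ships for at least 60.
Compare {W1, W2}: its best feasible assignment gives total 176.
Compare {W1, W3}: its best feasible assignment gives total 200.
Every other set of open sites that can feasibly serve all demand totals ≥ 176 even under its best assignment. Minimum: 148.

148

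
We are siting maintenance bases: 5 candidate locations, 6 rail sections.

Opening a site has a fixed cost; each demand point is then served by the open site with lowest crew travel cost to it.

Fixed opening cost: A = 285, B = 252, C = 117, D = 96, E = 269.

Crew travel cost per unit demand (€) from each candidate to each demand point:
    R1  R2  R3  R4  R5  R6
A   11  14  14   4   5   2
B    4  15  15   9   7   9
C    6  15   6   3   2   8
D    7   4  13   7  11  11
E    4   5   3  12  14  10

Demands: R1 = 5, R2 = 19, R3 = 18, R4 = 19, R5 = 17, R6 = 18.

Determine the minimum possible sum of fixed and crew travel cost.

Open {C, D}: assign each demand point to its cheapest open site.
  R1→C 5×6=30, R2→D 19×4=76, R3→C 18×6=108, R4→C 19×3=57, R5→C 17×2=34, R6→C 18×8=144
  crew travel cost 449, fixed 213 → total 662.
Compare {C}: crew travel cost 658 + fixed 117 = 775.
Compare {C, E}: crew travel cost 404 + fixed 386 = 790.
Compare {A, C, D}: crew travel cost 341 + fixed 498 = 839.
All other subsets cost ≥ 775. Minimum total cost: 662.

662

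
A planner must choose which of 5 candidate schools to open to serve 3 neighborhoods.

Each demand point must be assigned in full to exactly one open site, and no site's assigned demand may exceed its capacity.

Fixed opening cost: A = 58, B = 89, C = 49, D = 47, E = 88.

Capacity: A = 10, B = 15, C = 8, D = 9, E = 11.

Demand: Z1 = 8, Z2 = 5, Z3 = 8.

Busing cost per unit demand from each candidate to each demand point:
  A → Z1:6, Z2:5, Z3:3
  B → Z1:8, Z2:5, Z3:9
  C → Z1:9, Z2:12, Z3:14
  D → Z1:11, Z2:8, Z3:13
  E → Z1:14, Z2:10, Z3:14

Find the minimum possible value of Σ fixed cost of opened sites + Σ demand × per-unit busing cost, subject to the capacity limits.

Open {A, B}; cheapest assignment that respects the capacities:
  A (cap 10, load 8): Z3 — cost 8×3 = 24
  B (cap 15, load 13): Z1, Z2 — cost 8×8 + 5×5 = 89
  Shipping 113, fixed 147 → total 260.
  Any other capacity-feasible assignment to {A, B} ships for at least 113.
Compare {A, C, D}: its best feasible assignment gives total 290.
Compare {B, C}: its best feasible assignment gives total 307.
Every other set of open sites that can feasibly serve all demand totals ≥ 290 even under its best assignment. Minimum: 260.

260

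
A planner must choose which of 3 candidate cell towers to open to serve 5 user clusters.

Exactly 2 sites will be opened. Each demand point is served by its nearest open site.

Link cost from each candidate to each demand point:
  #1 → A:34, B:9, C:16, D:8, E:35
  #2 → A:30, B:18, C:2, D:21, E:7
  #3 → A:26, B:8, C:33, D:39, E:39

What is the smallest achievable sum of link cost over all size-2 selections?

56

Open {#1, #2}.
  A→#2 30, B→#1 9, C→#2 2, D→#1 8, E→#2 7  ⇒ total 56.
Compare {#2, #3}: total 64.
Compare {#1, #3}: total 93.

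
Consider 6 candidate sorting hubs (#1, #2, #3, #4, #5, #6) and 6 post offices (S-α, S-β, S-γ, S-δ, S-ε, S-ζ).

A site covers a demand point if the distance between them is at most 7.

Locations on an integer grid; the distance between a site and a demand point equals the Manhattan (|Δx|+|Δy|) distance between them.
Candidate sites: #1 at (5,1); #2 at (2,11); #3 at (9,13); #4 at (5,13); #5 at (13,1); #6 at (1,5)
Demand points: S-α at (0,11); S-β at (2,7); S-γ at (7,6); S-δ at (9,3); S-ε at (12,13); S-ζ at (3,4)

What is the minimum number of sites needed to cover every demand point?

3

Coverage sets (demand points within 7 of each site):
  #1: {S-γ, S-δ, S-ζ}
  #2: {S-α, S-β}
  #3: {S-ε}
  #4: {S-α, S-ε}
  #5: {S-δ}
  #6: {S-α, S-β, S-γ, S-ζ}
No 2 sites suffice: every size-2 union leaves at least one demand point uncovered.
But {#1, #2, #3} covers everything, so the minimum is 3.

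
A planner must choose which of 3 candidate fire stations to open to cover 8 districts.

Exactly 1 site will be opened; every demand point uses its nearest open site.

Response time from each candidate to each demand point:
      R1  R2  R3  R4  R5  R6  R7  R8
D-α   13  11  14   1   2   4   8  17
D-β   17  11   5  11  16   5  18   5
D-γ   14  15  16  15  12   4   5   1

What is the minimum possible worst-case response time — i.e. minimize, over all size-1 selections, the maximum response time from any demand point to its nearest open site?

Open {D-γ}.
  Farthest demand point is R3 at response time 16 (to D-γ); all others are ≤ 16.
With {D-α} the worst case is 17.
With {D-β} the worst case is 18.
No size-1 selection achieves below 16.

16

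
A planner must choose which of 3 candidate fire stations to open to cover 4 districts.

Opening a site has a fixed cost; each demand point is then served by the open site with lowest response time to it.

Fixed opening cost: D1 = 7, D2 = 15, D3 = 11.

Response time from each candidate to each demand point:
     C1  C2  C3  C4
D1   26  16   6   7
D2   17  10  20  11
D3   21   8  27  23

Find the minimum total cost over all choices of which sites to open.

60

Open {D1, D3}: assign each demand point to its cheapest open site.
  C1→D3 21, C2→D3 8, C3→D1 6, C4→D1 7
  response time 42, fixed 18 → total 60.
Compare {D1}: response time 55 + fixed 7 = 62.
Compare {D1, D2}: response time 40 + fixed 22 = 62.
Compare {D1, D2, D3}: response time 38 + fixed 33 = 71.
All other subsets cost ≥ 62. Minimum total cost: 60.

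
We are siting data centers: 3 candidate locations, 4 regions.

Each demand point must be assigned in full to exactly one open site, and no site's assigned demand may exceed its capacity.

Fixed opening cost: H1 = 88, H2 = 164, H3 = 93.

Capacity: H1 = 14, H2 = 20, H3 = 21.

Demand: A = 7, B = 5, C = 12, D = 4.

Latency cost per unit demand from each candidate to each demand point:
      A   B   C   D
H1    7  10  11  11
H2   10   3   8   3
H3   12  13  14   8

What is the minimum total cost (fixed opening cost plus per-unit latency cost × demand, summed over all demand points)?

456

Open {H1, H2}; cheapest assignment that respects the capacities:
  H1 (cap 14, load 11): A, D — cost 7×7 + 4×11 = 93
  H2 (cap 20, load 17): B, C — cost 5×3 + 12×8 = 111
  Shipping 204, fixed 252 → total 456.
  Any other capacity-feasible assignment to {H1, H2} ships for at least 204.
Compare {H1, H3}: its best feasible assignment gives total 480.
Compare {H2, H3}: its best feasible assignment gives total 484.
Every other set of open sites that can feasibly serve all demand totals ≥ 480 even under its best assignment. Minimum: 456.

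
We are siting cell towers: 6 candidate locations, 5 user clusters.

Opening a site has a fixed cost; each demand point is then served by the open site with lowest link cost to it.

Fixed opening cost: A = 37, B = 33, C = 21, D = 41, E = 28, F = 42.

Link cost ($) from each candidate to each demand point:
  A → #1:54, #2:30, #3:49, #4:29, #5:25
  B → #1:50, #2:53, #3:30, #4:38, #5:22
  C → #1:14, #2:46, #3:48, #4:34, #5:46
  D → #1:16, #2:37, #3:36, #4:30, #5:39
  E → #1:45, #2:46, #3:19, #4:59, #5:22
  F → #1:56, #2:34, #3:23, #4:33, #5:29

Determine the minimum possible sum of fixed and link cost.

Open {C, E}: assign each demand point to its cheapest open site.
  #1→C 14, #2→C 46, #3→E 19, #4→C 34, #5→E 22
  link cost 135, fixed 49 → total 184.
Compare {D, E}: link cost 124 + fixed 69 = 193.
Compare {C, F}: link cost 133 + fixed 63 = 196.
Compare {D}: link cost 158 + fixed 41 = 199.
All other subsets cost ≥ 193. Minimum total cost: 184.

184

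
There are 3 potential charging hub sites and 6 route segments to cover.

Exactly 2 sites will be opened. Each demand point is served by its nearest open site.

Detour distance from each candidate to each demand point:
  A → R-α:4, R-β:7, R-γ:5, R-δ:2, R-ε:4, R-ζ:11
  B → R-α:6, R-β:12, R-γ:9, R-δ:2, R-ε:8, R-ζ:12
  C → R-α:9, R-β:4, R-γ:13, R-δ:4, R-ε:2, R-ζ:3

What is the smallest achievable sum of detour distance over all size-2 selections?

20

Open {A, C}.
  R-α→A 4, R-β→C 4, R-γ→A 5, R-δ→A 2, R-ε→C 2, R-ζ→C 3  ⇒ total 20.
Compare {B, C}: total 26.
Compare {A, B}: total 33.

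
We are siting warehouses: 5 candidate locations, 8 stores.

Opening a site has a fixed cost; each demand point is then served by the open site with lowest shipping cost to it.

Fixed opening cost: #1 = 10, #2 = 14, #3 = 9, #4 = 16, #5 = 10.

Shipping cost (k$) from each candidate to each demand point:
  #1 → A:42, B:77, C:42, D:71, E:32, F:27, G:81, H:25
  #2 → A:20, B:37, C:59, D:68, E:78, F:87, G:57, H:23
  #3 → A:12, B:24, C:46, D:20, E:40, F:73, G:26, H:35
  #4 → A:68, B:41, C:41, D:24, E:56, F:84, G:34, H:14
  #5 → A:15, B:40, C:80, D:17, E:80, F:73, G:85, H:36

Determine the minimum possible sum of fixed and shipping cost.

227

Open {#1, #3}: assign each demand point to its cheapest open site.
  A→#3 12, B→#3 24, C→#1 42, D→#3 20, E→#1 32, F→#1 27, G→#3 26, H→#1 25
  shipping cost 208, fixed 19 → total 227.
Compare {#1, #3, #4}: shipping cost 196 + fixed 35 = 231.
Compare {#1, #3, #5}: shipping cost 205 + fixed 29 = 234.
Compare {#1, #3, #4, #5}: shipping cost 193 + fixed 45 = 238.
All other subsets cost ≥ 231. Minimum total cost: 227.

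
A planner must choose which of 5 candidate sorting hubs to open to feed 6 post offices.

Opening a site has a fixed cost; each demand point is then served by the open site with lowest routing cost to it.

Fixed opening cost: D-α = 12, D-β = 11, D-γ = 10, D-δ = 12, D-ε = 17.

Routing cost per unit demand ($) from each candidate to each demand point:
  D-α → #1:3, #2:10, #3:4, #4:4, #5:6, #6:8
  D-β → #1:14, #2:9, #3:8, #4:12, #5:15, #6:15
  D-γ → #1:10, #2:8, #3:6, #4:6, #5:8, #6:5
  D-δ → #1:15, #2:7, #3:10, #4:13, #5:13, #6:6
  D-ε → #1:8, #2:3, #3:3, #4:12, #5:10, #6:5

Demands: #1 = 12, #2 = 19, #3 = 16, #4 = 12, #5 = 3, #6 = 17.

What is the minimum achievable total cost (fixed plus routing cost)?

321

Open {D-α, D-ε}: assign each demand point to its cheapest open site.
  #1→D-α 12×3=36, #2→D-ε 19×3=57, #3→D-ε 16×3=48, #4→D-α 12×4=48, #5→D-α 3×6=18, #6→D-ε 17×5=85
  routing cost 292, fixed 29 → total 321.
Compare {D-α, D-γ, D-ε}: routing cost 292 + fixed 39 = 331.
Compare {D-α, D-β, D-ε}: routing cost 292 + fixed 40 = 332.
Compare {D-α, D-δ, D-ε}: routing cost 292 + fixed 41 = 333.
All other subsets cost ≥ 331. Minimum total cost: 321.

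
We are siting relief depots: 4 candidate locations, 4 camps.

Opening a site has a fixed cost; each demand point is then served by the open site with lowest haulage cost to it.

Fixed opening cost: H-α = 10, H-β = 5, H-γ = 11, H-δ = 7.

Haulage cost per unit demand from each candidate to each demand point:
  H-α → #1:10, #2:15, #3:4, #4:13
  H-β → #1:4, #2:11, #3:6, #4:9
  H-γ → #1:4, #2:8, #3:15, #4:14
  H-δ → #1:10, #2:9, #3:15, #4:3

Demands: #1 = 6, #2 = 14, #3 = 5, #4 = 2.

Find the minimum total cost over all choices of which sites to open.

Open {H-α, H-γ, H-δ}: assign each demand point to its cheapest open site.
  #1→H-γ 6×4=24, #2→H-γ 14×8=112, #3→H-α 5×4=20, #4→H-δ 2×3=6
  haulage cost 162, fixed 28 → total 190.
Compare {H-β, H-γ, H-δ}: haulage cost 172 + fixed 23 = 195.
Compare {H-α, H-β, H-γ, H-δ}: haulage cost 162 + fixed 33 = 195.
Compare {H-β, H-δ}: haulage cost 186 + fixed 12 = 198.
All other subsets cost ≥ 195. Minimum total cost: 190.

190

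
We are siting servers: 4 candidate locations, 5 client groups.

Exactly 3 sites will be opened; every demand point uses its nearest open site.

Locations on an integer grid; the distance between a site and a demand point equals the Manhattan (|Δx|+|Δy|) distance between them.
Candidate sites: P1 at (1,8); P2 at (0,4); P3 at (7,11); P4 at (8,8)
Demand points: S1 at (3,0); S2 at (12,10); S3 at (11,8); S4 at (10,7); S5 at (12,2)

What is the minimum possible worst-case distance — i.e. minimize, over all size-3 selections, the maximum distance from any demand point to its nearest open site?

Open {P1, P2, P4}.
  Farthest demand point is S5 at distance 10 (to P4); all others are ≤ 10.
With {P1, P3, P4} the worst case is 10.
With {P2, P3, P4} the worst case is 10.
No size-3 selection achieves below 10.

10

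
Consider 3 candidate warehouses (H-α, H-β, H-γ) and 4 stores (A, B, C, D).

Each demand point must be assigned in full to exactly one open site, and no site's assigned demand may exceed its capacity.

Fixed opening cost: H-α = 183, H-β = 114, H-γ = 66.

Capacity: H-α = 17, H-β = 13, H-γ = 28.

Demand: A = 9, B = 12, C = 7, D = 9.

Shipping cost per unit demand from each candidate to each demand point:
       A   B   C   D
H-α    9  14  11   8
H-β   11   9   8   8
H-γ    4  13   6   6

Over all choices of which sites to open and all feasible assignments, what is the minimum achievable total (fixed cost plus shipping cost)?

Open {H-β, H-γ}; cheapest assignment that respects the capacities:
  H-β (cap 13, load 12): B — cost 12×9 = 108
  H-γ (cap 28, load 25): A, C, D — cost 9×4 + 7×6 + 9×6 = 132
  Shipping 240, fixed 180 → total 420.
  Any other capacity-feasible assignment to {H-β, H-γ} ships for at least 240.
Compare {H-α, H-γ}: its best feasible assignment gives total 549.
Compare {H-α, H-β, H-γ}: its best feasible assignment gives total 603.
Every other set of open sites that can feasibly serve all demand totals ≥ 549 even under its best assignment. Minimum: 420.

420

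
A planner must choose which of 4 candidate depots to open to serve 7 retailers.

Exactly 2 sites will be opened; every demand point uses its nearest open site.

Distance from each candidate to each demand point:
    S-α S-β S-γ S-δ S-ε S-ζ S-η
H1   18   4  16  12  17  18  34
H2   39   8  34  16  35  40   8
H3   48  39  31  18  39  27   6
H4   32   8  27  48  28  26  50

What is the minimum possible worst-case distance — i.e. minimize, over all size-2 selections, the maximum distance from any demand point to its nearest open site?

18

Open {H1, H2}.
  Farthest demand point is S-α at distance 18 (to H1); all others are ≤ 18.
With {H1, H3} the worst case is 18.
With {H2, H4} the worst case is 32.
No size-2 selection achieves below 18.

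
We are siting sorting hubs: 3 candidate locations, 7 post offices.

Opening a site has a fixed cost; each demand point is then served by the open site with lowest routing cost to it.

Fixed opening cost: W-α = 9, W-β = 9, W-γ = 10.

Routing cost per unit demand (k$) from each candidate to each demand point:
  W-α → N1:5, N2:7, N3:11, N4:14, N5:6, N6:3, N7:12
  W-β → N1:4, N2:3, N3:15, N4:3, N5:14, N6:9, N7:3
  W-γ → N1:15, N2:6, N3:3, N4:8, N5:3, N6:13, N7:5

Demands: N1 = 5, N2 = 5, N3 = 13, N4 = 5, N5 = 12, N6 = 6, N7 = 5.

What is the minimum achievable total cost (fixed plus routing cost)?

186

Open {W-α, W-β, W-γ}: assign each demand point to its cheapest open site.
  N1→W-β 5×4=20, N2→W-β 5×3=15, N3→W-γ 13×3=39, N4→W-β 5×3=15, N5→W-γ 12×3=36, N6→W-α 6×3=18, N7→W-β 5×3=15
  routing cost 158, fixed 28 → total 186.
Compare {W-β, W-γ}: routing cost 194 + fixed 19 = 213.
Compare {W-α, W-γ}: routing cost 213 + fixed 19 = 232.
Compare {W-α, W-β}: routing cost 298 + fixed 18 = 316.
All other subsets cost ≥ 213. Minimum total cost: 186.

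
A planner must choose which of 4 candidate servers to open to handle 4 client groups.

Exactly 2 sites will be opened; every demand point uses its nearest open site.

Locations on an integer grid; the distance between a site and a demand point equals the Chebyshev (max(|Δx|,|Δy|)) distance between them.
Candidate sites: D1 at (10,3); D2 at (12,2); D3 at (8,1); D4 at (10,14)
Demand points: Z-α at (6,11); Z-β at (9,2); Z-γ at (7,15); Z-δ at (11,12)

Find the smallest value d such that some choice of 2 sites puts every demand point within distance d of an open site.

Open {D1, D4}.
  Farthest demand point is Z-α at distance 4 (to D4); all others are ≤ 4.
With {D2, D4} the worst case is 4.
With {D3, D4} the worst case is 4.
No size-2 selection achieves below 4.

4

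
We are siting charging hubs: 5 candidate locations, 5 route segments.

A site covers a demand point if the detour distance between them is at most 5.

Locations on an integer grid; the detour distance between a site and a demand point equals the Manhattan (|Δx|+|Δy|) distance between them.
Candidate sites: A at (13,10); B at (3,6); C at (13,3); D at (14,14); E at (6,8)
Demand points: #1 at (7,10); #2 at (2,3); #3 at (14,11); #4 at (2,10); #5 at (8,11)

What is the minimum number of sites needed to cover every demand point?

Coverage sets (demand points within 5 of each site):
  A: {#3}
  B: {#2, #4}
  C: {}
  D: {#3}
  E: {#1, #5}
No 2 sites suffice: every size-2 union leaves at least one demand point uncovered.
But {A, B, E} covers everything, so the minimum is 3.

3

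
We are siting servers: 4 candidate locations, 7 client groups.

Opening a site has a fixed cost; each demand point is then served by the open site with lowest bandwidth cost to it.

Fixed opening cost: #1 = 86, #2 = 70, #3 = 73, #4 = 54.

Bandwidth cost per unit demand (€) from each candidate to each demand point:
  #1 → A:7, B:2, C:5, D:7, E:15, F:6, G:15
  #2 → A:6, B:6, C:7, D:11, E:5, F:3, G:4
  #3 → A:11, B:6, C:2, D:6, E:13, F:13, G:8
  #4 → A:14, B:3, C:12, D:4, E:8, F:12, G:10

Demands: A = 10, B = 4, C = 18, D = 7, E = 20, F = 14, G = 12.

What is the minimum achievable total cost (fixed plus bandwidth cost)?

Open {#2, #3}: assign each demand point to its cheapest open site.
  A→#2 10×6=60, B→#2 4×6=24, C→#3 18×2=36, D→#3 7×6=42, E→#2 20×5=100, F→#2 14×3=42, G→#2 12×4=48
  bandwidth cost 352, fixed 143 → total 495.
Compare {#2, #3, #4}: bandwidth cost 326 + fixed 197 = 523.
Compare {#2, #4}: bandwidth cost 416 + fixed 124 = 540.
Compare {#2}: bandwidth cost 477 + fixed 70 = 547.
All other subsets cost ≥ 523. Minimum total cost: 495.

495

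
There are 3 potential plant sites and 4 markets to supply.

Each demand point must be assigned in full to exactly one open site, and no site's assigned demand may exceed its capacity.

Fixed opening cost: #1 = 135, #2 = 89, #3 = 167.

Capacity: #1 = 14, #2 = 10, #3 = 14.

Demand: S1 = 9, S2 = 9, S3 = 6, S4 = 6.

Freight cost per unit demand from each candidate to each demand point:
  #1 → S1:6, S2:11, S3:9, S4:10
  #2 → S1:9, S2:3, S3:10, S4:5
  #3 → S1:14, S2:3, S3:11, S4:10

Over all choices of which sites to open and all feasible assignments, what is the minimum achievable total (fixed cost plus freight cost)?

Open {#1, #2, #3}; cheapest assignment that respects the capacities:
  #1 (cap 14, load 9): S1 — cost 9×6 = 54
  #2 (cap 10, load 9): S2 — cost 9×3 = 27
  #3 (cap 14, load 12): S3, S4 — cost 6×11 + 6×10 = 126
  Shipping 207, fixed 391 → total 598.
  Any other capacity-feasible assignment to {#1, #2, #3} ships for at least 207.
Total demand is 30 and no other set of sites has combined capacity ≥ 30, so {#1, #2, #3} is the only feasible choice of open sites. Minimum: 598.

598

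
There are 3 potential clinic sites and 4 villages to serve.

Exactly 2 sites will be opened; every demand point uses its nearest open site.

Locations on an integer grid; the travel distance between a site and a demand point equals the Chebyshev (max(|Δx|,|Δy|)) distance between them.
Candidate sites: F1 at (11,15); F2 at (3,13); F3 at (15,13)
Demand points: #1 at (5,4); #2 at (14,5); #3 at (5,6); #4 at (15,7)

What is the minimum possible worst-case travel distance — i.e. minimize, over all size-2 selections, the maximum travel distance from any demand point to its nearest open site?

9

Open {F2, F3}.
  Farthest demand point is #1 at travel distance 9 (to F2); all others are ≤ 9.
With {F1, F2} the worst case is 10.
With {F1, F3} the worst case is 10.
No size-2 selection achieves below 9.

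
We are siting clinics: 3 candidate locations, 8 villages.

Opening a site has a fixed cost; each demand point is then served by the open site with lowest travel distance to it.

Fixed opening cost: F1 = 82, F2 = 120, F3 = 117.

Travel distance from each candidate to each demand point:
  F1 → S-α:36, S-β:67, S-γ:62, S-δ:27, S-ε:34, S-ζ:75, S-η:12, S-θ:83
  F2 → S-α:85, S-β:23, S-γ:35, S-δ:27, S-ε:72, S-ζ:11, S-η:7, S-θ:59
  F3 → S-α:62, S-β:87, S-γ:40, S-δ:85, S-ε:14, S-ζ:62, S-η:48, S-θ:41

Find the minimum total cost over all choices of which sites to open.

Open {F1, F2}: assign each demand point to its cheapest open site.
  S-α→F1 36, S-β→F2 23, S-γ→F2 35, S-δ→F1 27, S-ε→F1 34, S-ζ→F2 11, S-η→F2 7, S-θ→F2 59
  travel distance 232, fixed 202 → total 434.
Compare {F2}: travel distance 319 + fixed 120 = 439.
Compare {F2, F3}: travel distance 220 + fixed 237 = 457.
Compare {F1}: travel distance 396 + fixed 82 = 478.
All other subsets cost ≥ 439. Minimum total cost: 434.

434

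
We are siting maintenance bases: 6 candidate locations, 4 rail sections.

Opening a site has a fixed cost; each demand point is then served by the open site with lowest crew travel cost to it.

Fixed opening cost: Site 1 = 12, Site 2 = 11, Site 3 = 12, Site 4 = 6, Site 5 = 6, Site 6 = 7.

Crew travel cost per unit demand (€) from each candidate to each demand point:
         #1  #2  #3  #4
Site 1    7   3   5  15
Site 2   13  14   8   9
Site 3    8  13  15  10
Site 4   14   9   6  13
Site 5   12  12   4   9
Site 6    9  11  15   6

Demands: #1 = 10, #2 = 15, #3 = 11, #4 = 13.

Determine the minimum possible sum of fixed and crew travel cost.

Open {Site 1, Site 5, Site 6}: assign each demand point to its cheapest open site.
  #1→Site 1 10×7=70, #2→Site 1 15×3=45, #3→Site 5 11×4=44, #4→Site 6 13×6=78
  crew travel cost 237, fixed 25 → total 262.
Compare {Site 1, Site 6}: crew travel cost 248 + fixed 19 = 267.
Compare {Site 1, Site 4, Site 5, Site 6}: crew travel cost 237 + fixed 31 = 268.
Compare {Site 1, Site 4, Site 6}: crew travel cost 248 + fixed 25 = 273.
All other subsets cost ≥ 267. Minimum total cost: 262.

262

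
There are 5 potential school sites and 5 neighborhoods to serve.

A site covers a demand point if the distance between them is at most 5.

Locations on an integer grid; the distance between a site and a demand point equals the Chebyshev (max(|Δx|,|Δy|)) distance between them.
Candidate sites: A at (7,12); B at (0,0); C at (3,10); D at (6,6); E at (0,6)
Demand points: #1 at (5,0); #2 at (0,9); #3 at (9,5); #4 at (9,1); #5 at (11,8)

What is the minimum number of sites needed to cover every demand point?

3

Coverage sets (demand points within 5 of each site):
  A: {#5}
  B: {#1}
  C: {#2}
  D: {#3, #4, #5}
  E: {#2}
No 2 sites suffice: every size-2 union leaves at least one demand point uncovered.
But {B, C, D} covers everything, so the minimum is 3.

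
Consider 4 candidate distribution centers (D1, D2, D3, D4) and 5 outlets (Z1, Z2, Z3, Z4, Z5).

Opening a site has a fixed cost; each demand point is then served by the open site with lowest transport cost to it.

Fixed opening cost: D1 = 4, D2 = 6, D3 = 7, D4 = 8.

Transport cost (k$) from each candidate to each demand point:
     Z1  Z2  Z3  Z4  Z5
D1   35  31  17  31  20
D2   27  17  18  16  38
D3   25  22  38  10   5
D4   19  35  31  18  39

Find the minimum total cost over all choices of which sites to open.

Open {D2, D3}: assign each demand point to its cheapest open site.
  Z1→D3 25, Z2→D2 17, Z3→D2 18, Z4→D3 10, Z5→D3 5
  transport cost 75, fixed 13 → total 88.
Compare {D1, D3}: transport cost 79 + fixed 11 = 90.
Compare {D2, D3, D4}: transport cost 69 + fixed 21 = 90.
Compare {D1, D2, D3}: transport cost 74 + fixed 17 = 91.
All other subsets cost ≥ 90. Minimum total cost: 88.

88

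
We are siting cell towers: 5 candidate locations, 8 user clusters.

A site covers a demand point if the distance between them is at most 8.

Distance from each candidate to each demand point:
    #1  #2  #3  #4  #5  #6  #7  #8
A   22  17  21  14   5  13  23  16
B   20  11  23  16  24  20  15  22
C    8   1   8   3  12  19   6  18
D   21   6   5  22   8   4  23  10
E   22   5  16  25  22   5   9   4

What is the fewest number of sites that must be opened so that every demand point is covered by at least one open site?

Coverage sets (demand points within 8 of each site):
  A: {#5}
  B: {}
  C: {#1, #2, #3, #4, #7}
  D: {#2, #3, #5, #6}
  E: {#2, #6, #8}
No 2 sites suffice: every size-2 union leaves at least one demand point uncovered.
But {A, C, E} covers everything, so the minimum is 3.

3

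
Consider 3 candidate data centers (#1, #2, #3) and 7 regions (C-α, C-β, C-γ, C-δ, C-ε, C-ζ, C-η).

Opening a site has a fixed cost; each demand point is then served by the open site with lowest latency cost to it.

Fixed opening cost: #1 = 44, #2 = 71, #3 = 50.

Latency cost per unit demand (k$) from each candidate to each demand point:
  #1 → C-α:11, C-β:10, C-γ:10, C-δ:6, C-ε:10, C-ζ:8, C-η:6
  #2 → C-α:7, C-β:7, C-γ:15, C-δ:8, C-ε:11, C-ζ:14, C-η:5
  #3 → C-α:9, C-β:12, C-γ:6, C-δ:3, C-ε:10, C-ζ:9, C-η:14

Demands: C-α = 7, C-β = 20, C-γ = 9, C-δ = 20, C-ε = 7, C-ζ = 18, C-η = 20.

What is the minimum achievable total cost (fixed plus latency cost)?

Open {#2, #3}: assign each demand point to its cheapest open site.
  C-α→#2 7×7=49, C-β→#2 20×7=140, C-γ→#3 9×6=54, C-δ→#3 20×3=60, C-ε→#3 7×10=70, C-ζ→#3 18×9=162, C-η→#2 20×5=100
  latency cost 635, fixed 121 → total 756.
Compare {#1, #2, #3}: latency cost 617 + fixed 165 = 782.
Compare {#1, #3}: latency cost 711 + fixed 94 = 805.
Compare {#1, #2}: latency cost 713 + fixed 115 = 828.
All other subsets cost ≥ 782. Minimum total cost: 756.

756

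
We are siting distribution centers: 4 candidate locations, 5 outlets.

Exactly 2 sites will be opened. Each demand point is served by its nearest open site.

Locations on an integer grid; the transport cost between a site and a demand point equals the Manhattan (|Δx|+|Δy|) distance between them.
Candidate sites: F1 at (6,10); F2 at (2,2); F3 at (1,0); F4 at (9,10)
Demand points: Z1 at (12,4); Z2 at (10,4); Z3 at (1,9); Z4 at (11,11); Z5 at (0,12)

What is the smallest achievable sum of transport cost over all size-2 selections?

33

Open {F1, F4}.
  Z1→F4 9, Z2→F4 7, Z3→F1 6, Z4→F4 3, Z5→F1 8  ⇒ total 33.
Compare {F2, F4}: total 38.
Compare {F3, F4}: total 39.
No size-2 selection does better; minimum is 33.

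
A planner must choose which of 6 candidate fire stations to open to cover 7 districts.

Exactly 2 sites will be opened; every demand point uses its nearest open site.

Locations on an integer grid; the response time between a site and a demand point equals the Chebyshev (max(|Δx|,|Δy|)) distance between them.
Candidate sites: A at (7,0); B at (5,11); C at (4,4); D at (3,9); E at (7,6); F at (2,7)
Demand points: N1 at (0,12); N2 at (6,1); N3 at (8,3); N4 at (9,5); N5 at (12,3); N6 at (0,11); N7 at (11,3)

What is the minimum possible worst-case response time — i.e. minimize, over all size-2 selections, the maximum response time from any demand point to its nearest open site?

5

Open {A, B}.
  Farthest demand point is N1 at response time 5 (to B); all others are ≤ 5.
With {A, D} the worst case is 5.
With {A, F} the worst case is 5.
No size-2 selection achieves below 5.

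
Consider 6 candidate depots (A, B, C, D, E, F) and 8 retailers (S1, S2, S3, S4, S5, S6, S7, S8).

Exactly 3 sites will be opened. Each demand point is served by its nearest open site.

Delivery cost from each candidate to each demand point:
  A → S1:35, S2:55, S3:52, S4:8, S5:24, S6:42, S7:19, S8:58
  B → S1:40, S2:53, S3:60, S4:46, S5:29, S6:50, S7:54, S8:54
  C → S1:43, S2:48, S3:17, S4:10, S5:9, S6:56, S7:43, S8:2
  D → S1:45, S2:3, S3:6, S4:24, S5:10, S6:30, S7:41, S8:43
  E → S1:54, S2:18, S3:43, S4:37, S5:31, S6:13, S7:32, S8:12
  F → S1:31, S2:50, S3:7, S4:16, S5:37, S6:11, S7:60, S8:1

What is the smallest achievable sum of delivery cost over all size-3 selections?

Open {A, D, F}.
  S1→F 31, S2→D 3, S3→D 6, S4→A 8, S5→D 10, S6→F 11, S7→A 19, S8→F 1  ⇒ total 89.
Compare {A, D, E}: total 106.
Compare {D, E, F}: total 110.
No size-3 selection does better; minimum is 89.

89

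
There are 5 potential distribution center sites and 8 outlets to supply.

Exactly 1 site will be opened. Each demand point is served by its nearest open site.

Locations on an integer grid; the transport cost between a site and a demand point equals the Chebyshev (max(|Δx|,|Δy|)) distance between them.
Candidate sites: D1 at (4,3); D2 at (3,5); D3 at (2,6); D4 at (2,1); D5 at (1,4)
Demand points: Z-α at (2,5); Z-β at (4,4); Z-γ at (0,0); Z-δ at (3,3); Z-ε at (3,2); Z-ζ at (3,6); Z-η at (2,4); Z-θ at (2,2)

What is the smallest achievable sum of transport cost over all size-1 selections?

Open {D1}.
  Z-α→D1 2, Z-β→D1 1, Z-γ→D1 4, Z-δ→D1 1, Z-ε→D1 1, Z-ζ→D1 3, Z-η→D1 2, Z-θ→D1 2  ⇒ total 16.
Compare {D2}: total 17.
Compare {D5}: total 17.
No size-1 selection does better; minimum is 16.

16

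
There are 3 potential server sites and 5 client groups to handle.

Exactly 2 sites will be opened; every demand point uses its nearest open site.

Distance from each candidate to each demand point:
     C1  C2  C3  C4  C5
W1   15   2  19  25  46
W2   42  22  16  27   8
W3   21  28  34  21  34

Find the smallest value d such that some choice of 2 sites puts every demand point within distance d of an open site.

22

Open {W2, W3}.
  Farthest demand point is C2 at distance 22 (to W2); all others are ≤ 22.
With {W1, W2} the worst case is 25.
With {W1, W3} the worst case is 34.
No size-2 selection achieves below 22.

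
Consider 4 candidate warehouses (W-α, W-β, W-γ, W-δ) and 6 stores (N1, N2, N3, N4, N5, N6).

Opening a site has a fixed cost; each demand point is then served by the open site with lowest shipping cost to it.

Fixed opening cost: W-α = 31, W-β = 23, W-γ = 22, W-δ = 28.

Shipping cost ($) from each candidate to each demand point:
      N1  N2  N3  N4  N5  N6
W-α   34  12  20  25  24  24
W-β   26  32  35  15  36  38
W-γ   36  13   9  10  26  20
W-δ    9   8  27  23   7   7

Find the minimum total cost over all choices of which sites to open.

Open {W-γ, W-δ}: assign each demand point to its cheapest open site.
  N1→W-δ 9, N2→W-δ 8, N3→W-γ 9, N4→W-γ 10, N5→W-δ 7, N6→W-δ 7
  shipping cost 50, fixed 50 → total 100.
Compare {W-δ}: shipping cost 81 + fixed 28 = 109.
Compare {W-β, W-γ, W-δ}: shipping cost 50 + fixed 73 = 123.
Compare {W-β, W-δ}: shipping cost 73 + fixed 51 = 124.
All other subsets cost ≥ 109. Minimum total cost: 100.

100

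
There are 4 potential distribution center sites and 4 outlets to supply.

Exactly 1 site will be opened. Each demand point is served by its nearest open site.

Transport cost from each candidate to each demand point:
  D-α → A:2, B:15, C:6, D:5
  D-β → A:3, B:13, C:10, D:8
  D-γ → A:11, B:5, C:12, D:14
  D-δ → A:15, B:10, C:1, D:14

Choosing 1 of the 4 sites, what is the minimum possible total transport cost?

Open {D-α}.
  A→D-α 2, B→D-α 15, C→D-α 6, D→D-α 5  ⇒ total 28.
Compare {D-β}: total 34.
Compare {D-δ}: total 40.
No size-1 selection does better; minimum is 28.

28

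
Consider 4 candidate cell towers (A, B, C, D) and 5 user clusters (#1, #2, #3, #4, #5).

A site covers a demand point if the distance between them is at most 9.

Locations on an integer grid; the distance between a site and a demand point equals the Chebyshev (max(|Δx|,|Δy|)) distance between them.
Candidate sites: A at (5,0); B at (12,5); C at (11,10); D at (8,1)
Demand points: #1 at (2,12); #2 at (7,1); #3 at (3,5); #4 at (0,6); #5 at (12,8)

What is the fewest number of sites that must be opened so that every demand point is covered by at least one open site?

Coverage sets (demand points within 9 of each site):
  A: {#2, #3, #4, #5}
  B: {#2, #3, #5}
  C: {#1, #2, #3, #5}
  D: {#2, #3, #4, #5}
No single site covers all 5 demand points.
But {A, C} covers everything, so the minimum is 2.

2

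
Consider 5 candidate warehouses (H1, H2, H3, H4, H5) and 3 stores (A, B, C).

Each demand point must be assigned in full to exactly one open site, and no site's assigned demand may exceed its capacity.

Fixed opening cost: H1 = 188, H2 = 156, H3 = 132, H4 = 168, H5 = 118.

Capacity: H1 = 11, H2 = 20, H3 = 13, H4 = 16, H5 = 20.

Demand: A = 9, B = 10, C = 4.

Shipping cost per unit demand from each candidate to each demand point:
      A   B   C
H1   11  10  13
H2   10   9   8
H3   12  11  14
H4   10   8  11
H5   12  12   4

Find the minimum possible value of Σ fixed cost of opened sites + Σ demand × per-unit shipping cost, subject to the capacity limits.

470

Open {H2, H5}; cheapest assignment that respects the capacities:
  H2 (cap 20, load 19): A, B — cost 9×10 + 10×9 = 180
  H5 (cap 20, load 4): C — cost 4×4 = 16
  Shipping 196, fixed 274 → total 470.
  Any other capacity-feasible assignment to {H2, H5} ships for at least 196.
Compare {H3, H5}: its best feasible assignment gives total 484.
Compare {H4, H5}: its best feasible assignment gives total 490.
Every other set of open sites that can feasibly serve all demand totals ≥ 484 even under its best assignment. Minimum: 470.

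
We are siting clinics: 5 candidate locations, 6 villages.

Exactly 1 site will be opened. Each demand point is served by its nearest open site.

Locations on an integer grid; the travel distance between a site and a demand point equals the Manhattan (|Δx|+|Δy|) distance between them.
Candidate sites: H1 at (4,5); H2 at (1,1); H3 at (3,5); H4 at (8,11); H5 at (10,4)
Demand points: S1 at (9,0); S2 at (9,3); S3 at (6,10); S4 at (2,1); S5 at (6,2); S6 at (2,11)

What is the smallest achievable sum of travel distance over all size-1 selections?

43

Open {H1}.
  S1→H1 10, S2→H1 7, S3→H1 7, S4→H1 6, S5→H1 5, S6→H1 8  ⇒ total 43.
Compare {H3}: total 45.
Compare {H5}: total 49.
No size-1 selection does better; minimum is 43.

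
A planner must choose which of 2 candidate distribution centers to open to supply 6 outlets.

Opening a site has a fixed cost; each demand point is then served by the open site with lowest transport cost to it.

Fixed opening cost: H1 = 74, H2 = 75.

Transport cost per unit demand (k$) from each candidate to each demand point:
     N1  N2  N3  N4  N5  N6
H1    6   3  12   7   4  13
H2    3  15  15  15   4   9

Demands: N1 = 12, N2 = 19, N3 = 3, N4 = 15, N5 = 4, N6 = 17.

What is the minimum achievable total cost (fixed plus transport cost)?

Open {H1, H2}: assign each demand point to its cheapest open site.
  N1→H2 12×3=36, N2→H1 19×3=57, N3→H1 3×12=36, N4→H1 15×7=105, N5→H1 4×4=16, N6→H2 17×9=153
  transport cost 403, fixed 149 → total 552.
Compare {H1}: transport cost 507 + fixed 74 = 581.
Compare {H2}: transport cost 760 + fixed 75 = 835.

552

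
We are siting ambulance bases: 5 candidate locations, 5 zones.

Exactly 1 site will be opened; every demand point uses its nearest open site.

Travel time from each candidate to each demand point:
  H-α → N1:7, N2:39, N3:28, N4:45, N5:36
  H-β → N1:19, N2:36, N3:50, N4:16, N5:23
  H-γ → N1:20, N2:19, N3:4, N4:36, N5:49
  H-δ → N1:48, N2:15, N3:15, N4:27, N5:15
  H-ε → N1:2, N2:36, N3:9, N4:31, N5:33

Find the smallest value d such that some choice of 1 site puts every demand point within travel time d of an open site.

36

Open {H-ε}.
  Farthest demand point is N2 at travel time 36 (to H-ε); all others are ≤ 36.
With {H-α} the worst case is 45.
With {H-δ} the worst case is 48.
No size-1 selection achieves below 36.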